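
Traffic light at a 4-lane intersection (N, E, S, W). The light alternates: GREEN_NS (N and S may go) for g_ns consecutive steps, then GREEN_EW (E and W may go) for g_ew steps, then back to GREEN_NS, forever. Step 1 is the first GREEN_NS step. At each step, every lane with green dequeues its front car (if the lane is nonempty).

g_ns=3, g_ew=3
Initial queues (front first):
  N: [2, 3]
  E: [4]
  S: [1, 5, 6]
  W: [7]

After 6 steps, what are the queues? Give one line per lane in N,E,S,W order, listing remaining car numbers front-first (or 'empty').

Step 1 [NS]: N:car2-GO,E:wait,S:car1-GO,W:wait | queues: N=1 E=1 S=2 W=1
Step 2 [NS]: N:car3-GO,E:wait,S:car5-GO,W:wait | queues: N=0 E=1 S=1 W=1
Step 3 [NS]: N:empty,E:wait,S:car6-GO,W:wait | queues: N=0 E=1 S=0 W=1
Step 4 [EW]: N:wait,E:car4-GO,S:wait,W:car7-GO | queues: N=0 E=0 S=0 W=0

N: empty
E: empty
S: empty
W: empty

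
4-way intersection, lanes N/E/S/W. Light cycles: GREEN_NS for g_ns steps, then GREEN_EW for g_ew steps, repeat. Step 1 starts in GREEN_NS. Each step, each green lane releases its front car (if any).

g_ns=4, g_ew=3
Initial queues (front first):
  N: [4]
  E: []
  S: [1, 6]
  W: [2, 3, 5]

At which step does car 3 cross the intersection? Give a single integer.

Step 1 [NS]: N:car4-GO,E:wait,S:car1-GO,W:wait | queues: N=0 E=0 S=1 W=3
Step 2 [NS]: N:empty,E:wait,S:car6-GO,W:wait | queues: N=0 E=0 S=0 W=3
Step 3 [NS]: N:empty,E:wait,S:empty,W:wait | queues: N=0 E=0 S=0 W=3
Step 4 [NS]: N:empty,E:wait,S:empty,W:wait | queues: N=0 E=0 S=0 W=3
Step 5 [EW]: N:wait,E:empty,S:wait,W:car2-GO | queues: N=0 E=0 S=0 W=2
Step 6 [EW]: N:wait,E:empty,S:wait,W:car3-GO | queues: N=0 E=0 S=0 W=1
Step 7 [EW]: N:wait,E:empty,S:wait,W:car5-GO | queues: N=0 E=0 S=0 W=0
Car 3 crosses at step 6

6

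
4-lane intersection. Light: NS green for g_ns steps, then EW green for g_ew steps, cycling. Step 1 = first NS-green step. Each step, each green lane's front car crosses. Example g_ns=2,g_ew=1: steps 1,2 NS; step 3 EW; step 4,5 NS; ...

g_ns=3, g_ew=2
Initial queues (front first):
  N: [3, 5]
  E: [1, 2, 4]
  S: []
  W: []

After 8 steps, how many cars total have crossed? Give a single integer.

Step 1 [NS]: N:car3-GO,E:wait,S:empty,W:wait | queues: N=1 E=3 S=0 W=0
Step 2 [NS]: N:car5-GO,E:wait,S:empty,W:wait | queues: N=0 E=3 S=0 W=0
Step 3 [NS]: N:empty,E:wait,S:empty,W:wait | queues: N=0 E=3 S=0 W=0
Step 4 [EW]: N:wait,E:car1-GO,S:wait,W:empty | queues: N=0 E=2 S=0 W=0
Step 5 [EW]: N:wait,E:car2-GO,S:wait,W:empty | queues: N=0 E=1 S=0 W=0
Step 6 [NS]: N:empty,E:wait,S:empty,W:wait | queues: N=0 E=1 S=0 W=0
Step 7 [NS]: N:empty,E:wait,S:empty,W:wait | queues: N=0 E=1 S=0 W=0
Step 8 [NS]: N:empty,E:wait,S:empty,W:wait | queues: N=0 E=1 S=0 W=0
Cars crossed by step 8: 4

Answer: 4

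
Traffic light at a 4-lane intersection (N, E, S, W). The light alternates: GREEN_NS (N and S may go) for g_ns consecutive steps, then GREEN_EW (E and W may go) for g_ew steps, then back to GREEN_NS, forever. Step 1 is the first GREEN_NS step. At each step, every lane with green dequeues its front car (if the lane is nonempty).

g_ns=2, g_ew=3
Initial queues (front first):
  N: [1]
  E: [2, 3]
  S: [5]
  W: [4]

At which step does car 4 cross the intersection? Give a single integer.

Step 1 [NS]: N:car1-GO,E:wait,S:car5-GO,W:wait | queues: N=0 E=2 S=0 W=1
Step 2 [NS]: N:empty,E:wait,S:empty,W:wait | queues: N=0 E=2 S=0 W=1
Step 3 [EW]: N:wait,E:car2-GO,S:wait,W:car4-GO | queues: N=0 E=1 S=0 W=0
Step 4 [EW]: N:wait,E:car3-GO,S:wait,W:empty | queues: N=0 E=0 S=0 W=0
Car 4 crosses at step 3

3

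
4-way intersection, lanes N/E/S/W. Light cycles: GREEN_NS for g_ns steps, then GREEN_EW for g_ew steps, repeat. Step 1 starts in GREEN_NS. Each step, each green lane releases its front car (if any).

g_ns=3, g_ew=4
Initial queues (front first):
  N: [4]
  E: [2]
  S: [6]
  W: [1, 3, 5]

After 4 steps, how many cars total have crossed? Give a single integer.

Step 1 [NS]: N:car4-GO,E:wait,S:car6-GO,W:wait | queues: N=0 E=1 S=0 W=3
Step 2 [NS]: N:empty,E:wait,S:empty,W:wait | queues: N=0 E=1 S=0 W=3
Step 3 [NS]: N:empty,E:wait,S:empty,W:wait | queues: N=0 E=1 S=0 W=3
Step 4 [EW]: N:wait,E:car2-GO,S:wait,W:car1-GO | queues: N=0 E=0 S=0 W=2
Cars crossed by step 4: 4

Answer: 4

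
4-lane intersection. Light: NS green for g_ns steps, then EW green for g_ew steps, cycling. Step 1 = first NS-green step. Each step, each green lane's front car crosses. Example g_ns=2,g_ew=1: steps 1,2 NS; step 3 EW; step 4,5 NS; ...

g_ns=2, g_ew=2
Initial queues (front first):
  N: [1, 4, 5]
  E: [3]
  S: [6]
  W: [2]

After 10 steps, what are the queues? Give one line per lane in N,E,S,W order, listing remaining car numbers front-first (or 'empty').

Step 1 [NS]: N:car1-GO,E:wait,S:car6-GO,W:wait | queues: N=2 E=1 S=0 W=1
Step 2 [NS]: N:car4-GO,E:wait,S:empty,W:wait | queues: N=1 E=1 S=0 W=1
Step 3 [EW]: N:wait,E:car3-GO,S:wait,W:car2-GO | queues: N=1 E=0 S=0 W=0
Step 4 [EW]: N:wait,E:empty,S:wait,W:empty | queues: N=1 E=0 S=0 W=0
Step 5 [NS]: N:car5-GO,E:wait,S:empty,W:wait | queues: N=0 E=0 S=0 W=0

N: empty
E: empty
S: empty
W: empty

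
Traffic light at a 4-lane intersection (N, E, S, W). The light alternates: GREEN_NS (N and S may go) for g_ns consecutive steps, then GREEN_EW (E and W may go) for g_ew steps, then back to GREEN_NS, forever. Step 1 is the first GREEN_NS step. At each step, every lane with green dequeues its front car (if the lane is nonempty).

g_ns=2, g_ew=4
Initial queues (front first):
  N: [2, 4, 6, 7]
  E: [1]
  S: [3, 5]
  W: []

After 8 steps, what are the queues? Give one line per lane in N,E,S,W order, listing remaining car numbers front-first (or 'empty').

Step 1 [NS]: N:car2-GO,E:wait,S:car3-GO,W:wait | queues: N=3 E=1 S=1 W=0
Step 2 [NS]: N:car4-GO,E:wait,S:car5-GO,W:wait | queues: N=2 E=1 S=0 W=0
Step 3 [EW]: N:wait,E:car1-GO,S:wait,W:empty | queues: N=2 E=0 S=0 W=0
Step 4 [EW]: N:wait,E:empty,S:wait,W:empty | queues: N=2 E=0 S=0 W=0
Step 5 [EW]: N:wait,E:empty,S:wait,W:empty | queues: N=2 E=0 S=0 W=0
Step 6 [EW]: N:wait,E:empty,S:wait,W:empty | queues: N=2 E=0 S=0 W=0
Step 7 [NS]: N:car6-GO,E:wait,S:empty,W:wait | queues: N=1 E=0 S=0 W=0
Step 8 [NS]: N:car7-GO,E:wait,S:empty,W:wait | queues: N=0 E=0 S=0 W=0

N: empty
E: empty
S: empty
W: empty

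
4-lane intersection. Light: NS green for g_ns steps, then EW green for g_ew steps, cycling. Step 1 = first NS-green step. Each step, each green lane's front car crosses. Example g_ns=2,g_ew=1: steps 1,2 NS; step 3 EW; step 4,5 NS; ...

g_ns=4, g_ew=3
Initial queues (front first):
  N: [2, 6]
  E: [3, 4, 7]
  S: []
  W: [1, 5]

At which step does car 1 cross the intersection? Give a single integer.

Step 1 [NS]: N:car2-GO,E:wait,S:empty,W:wait | queues: N=1 E=3 S=0 W=2
Step 2 [NS]: N:car6-GO,E:wait,S:empty,W:wait | queues: N=0 E=3 S=0 W=2
Step 3 [NS]: N:empty,E:wait,S:empty,W:wait | queues: N=0 E=3 S=0 W=2
Step 4 [NS]: N:empty,E:wait,S:empty,W:wait | queues: N=0 E=3 S=0 W=2
Step 5 [EW]: N:wait,E:car3-GO,S:wait,W:car1-GO | queues: N=0 E=2 S=0 W=1
Step 6 [EW]: N:wait,E:car4-GO,S:wait,W:car5-GO | queues: N=0 E=1 S=0 W=0
Step 7 [EW]: N:wait,E:car7-GO,S:wait,W:empty | queues: N=0 E=0 S=0 W=0
Car 1 crosses at step 5

5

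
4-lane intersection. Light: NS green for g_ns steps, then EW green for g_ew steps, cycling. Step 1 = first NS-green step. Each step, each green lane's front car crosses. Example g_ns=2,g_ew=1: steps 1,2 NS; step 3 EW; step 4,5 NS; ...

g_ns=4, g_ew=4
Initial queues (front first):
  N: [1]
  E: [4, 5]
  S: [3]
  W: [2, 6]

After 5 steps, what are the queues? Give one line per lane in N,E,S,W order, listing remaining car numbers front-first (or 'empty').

Step 1 [NS]: N:car1-GO,E:wait,S:car3-GO,W:wait | queues: N=0 E=2 S=0 W=2
Step 2 [NS]: N:empty,E:wait,S:empty,W:wait | queues: N=0 E=2 S=0 W=2
Step 3 [NS]: N:empty,E:wait,S:empty,W:wait | queues: N=0 E=2 S=0 W=2
Step 4 [NS]: N:empty,E:wait,S:empty,W:wait | queues: N=0 E=2 S=0 W=2
Step 5 [EW]: N:wait,E:car4-GO,S:wait,W:car2-GO | queues: N=0 E=1 S=0 W=1

N: empty
E: 5
S: empty
W: 6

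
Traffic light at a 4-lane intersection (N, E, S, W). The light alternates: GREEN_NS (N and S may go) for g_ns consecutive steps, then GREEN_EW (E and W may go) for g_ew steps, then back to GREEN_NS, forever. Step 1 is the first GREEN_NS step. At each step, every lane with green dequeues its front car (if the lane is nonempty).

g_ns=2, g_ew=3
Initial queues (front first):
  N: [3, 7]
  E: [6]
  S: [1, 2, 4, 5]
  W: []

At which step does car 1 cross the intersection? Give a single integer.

Step 1 [NS]: N:car3-GO,E:wait,S:car1-GO,W:wait | queues: N=1 E=1 S=3 W=0
Step 2 [NS]: N:car7-GO,E:wait,S:car2-GO,W:wait | queues: N=0 E=1 S=2 W=0
Step 3 [EW]: N:wait,E:car6-GO,S:wait,W:empty | queues: N=0 E=0 S=2 W=0
Step 4 [EW]: N:wait,E:empty,S:wait,W:empty | queues: N=0 E=0 S=2 W=0
Step 5 [EW]: N:wait,E:empty,S:wait,W:empty | queues: N=0 E=0 S=2 W=0
Step 6 [NS]: N:empty,E:wait,S:car4-GO,W:wait | queues: N=0 E=0 S=1 W=0
Step 7 [NS]: N:empty,E:wait,S:car5-GO,W:wait | queues: N=0 E=0 S=0 W=0
Car 1 crosses at step 1

1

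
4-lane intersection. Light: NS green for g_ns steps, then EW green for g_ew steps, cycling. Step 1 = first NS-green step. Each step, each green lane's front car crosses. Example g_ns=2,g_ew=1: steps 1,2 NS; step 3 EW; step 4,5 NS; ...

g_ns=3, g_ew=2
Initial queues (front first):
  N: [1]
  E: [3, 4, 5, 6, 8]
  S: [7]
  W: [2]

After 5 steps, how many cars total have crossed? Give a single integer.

Step 1 [NS]: N:car1-GO,E:wait,S:car7-GO,W:wait | queues: N=0 E=5 S=0 W=1
Step 2 [NS]: N:empty,E:wait,S:empty,W:wait | queues: N=0 E=5 S=0 W=1
Step 3 [NS]: N:empty,E:wait,S:empty,W:wait | queues: N=0 E=5 S=0 W=1
Step 4 [EW]: N:wait,E:car3-GO,S:wait,W:car2-GO | queues: N=0 E=4 S=0 W=0
Step 5 [EW]: N:wait,E:car4-GO,S:wait,W:empty | queues: N=0 E=3 S=0 W=0
Cars crossed by step 5: 5

Answer: 5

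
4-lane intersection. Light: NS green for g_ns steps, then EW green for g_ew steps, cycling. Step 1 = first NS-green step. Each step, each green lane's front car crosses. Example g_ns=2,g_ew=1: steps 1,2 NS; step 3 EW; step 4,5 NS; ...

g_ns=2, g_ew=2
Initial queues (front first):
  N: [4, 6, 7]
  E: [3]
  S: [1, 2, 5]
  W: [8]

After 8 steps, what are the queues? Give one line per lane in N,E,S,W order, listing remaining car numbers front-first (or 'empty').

Step 1 [NS]: N:car4-GO,E:wait,S:car1-GO,W:wait | queues: N=2 E=1 S=2 W=1
Step 2 [NS]: N:car6-GO,E:wait,S:car2-GO,W:wait | queues: N=1 E=1 S=1 W=1
Step 3 [EW]: N:wait,E:car3-GO,S:wait,W:car8-GO | queues: N=1 E=0 S=1 W=0
Step 4 [EW]: N:wait,E:empty,S:wait,W:empty | queues: N=1 E=0 S=1 W=0
Step 5 [NS]: N:car7-GO,E:wait,S:car5-GO,W:wait | queues: N=0 E=0 S=0 W=0

N: empty
E: empty
S: empty
W: empty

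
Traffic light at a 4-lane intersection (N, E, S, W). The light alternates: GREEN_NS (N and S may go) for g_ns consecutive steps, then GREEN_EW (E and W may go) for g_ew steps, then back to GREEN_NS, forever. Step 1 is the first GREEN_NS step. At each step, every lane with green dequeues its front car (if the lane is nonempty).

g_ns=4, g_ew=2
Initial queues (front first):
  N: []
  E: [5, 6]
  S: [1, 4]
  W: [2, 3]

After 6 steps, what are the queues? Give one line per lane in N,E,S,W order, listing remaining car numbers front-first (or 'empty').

Step 1 [NS]: N:empty,E:wait,S:car1-GO,W:wait | queues: N=0 E=2 S=1 W=2
Step 2 [NS]: N:empty,E:wait,S:car4-GO,W:wait | queues: N=0 E=2 S=0 W=2
Step 3 [NS]: N:empty,E:wait,S:empty,W:wait | queues: N=0 E=2 S=0 W=2
Step 4 [NS]: N:empty,E:wait,S:empty,W:wait | queues: N=0 E=2 S=0 W=2
Step 5 [EW]: N:wait,E:car5-GO,S:wait,W:car2-GO | queues: N=0 E=1 S=0 W=1
Step 6 [EW]: N:wait,E:car6-GO,S:wait,W:car3-GO | queues: N=0 E=0 S=0 W=0

N: empty
E: empty
S: empty
W: empty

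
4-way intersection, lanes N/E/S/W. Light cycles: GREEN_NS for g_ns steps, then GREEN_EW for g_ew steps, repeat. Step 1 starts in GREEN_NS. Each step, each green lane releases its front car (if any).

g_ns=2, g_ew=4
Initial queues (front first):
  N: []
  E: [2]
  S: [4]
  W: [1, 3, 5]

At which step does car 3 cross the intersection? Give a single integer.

Step 1 [NS]: N:empty,E:wait,S:car4-GO,W:wait | queues: N=0 E=1 S=0 W=3
Step 2 [NS]: N:empty,E:wait,S:empty,W:wait | queues: N=0 E=1 S=0 W=3
Step 3 [EW]: N:wait,E:car2-GO,S:wait,W:car1-GO | queues: N=0 E=0 S=0 W=2
Step 4 [EW]: N:wait,E:empty,S:wait,W:car3-GO | queues: N=0 E=0 S=0 W=1
Step 5 [EW]: N:wait,E:empty,S:wait,W:car5-GO | queues: N=0 E=0 S=0 W=0
Car 3 crosses at step 4

4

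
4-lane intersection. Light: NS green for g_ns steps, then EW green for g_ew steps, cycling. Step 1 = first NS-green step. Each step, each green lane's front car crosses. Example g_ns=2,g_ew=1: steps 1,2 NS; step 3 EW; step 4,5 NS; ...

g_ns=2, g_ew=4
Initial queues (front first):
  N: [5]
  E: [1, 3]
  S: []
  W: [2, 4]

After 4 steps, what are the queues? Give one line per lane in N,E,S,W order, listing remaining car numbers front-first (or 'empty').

Step 1 [NS]: N:car5-GO,E:wait,S:empty,W:wait | queues: N=0 E=2 S=0 W=2
Step 2 [NS]: N:empty,E:wait,S:empty,W:wait | queues: N=0 E=2 S=0 W=2
Step 3 [EW]: N:wait,E:car1-GO,S:wait,W:car2-GO | queues: N=0 E=1 S=0 W=1
Step 4 [EW]: N:wait,E:car3-GO,S:wait,W:car4-GO | queues: N=0 E=0 S=0 W=0

N: empty
E: empty
S: empty
W: empty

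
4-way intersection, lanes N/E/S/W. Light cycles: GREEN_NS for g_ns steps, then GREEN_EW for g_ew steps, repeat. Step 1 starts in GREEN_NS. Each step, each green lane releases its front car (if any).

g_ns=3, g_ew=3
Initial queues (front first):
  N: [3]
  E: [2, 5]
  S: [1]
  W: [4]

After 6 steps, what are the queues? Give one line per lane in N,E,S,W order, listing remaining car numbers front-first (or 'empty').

Step 1 [NS]: N:car3-GO,E:wait,S:car1-GO,W:wait | queues: N=0 E=2 S=0 W=1
Step 2 [NS]: N:empty,E:wait,S:empty,W:wait | queues: N=0 E=2 S=0 W=1
Step 3 [NS]: N:empty,E:wait,S:empty,W:wait | queues: N=0 E=2 S=0 W=1
Step 4 [EW]: N:wait,E:car2-GO,S:wait,W:car4-GO | queues: N=0 E=1 S=0 W=0
Step 5 [EW]: N:wait,E:car5-GO,S:wait,W:empty | queues: N=0 E=0 S=0 W=0

N: empty
E: empty
S: empty
W: empty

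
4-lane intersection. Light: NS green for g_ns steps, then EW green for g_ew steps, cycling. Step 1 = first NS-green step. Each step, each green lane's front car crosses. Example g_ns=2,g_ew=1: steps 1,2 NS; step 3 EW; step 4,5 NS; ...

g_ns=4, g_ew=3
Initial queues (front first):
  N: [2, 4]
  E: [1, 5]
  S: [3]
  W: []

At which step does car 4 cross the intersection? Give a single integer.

Step 1 [NS]: N:car2-GO,E:wait,S:car3-GO,W:wait | queues: N=1 E=2 S=0 W=0
Step 2 [NS]: N:car4-GO,E:wait,S:empty,W:wait | queues: N=0 E=2 S=0 W=0
Step 3 [NS]: N:empty,E:wait,S:empty,W:wait | queues: N=0 E=2 S=0 W=0
Step 4 [NS]: N:empty,E:wait,S:empty,W:wait | queues: N=0 E=2 S=0 W=0
Step 5 [EW]: N:wait,E:car1-GO,S:wait,W:empty | queues: N=0 E=1 S=0 W=0
Step 6 [EW]: N:wait,E:car5-GO,S:wait,W:empty | queues: N=0 E=0 S=0 W=0
Car 4 crosses at step 2

2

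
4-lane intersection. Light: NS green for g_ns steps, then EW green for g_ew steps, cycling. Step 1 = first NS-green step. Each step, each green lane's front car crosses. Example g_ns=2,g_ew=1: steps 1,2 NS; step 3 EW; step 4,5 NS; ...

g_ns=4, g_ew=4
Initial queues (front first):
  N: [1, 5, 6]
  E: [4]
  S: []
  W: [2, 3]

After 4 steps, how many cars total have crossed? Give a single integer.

Answer: 3

Derivation:
Step 1 [NS]: N:car1-GO,E:wait,S:empty,W:wait | queues: N=2 E=1 S=0 W=2
Step 2 [NS]: N:car5-GO,E:wait,S:empty,W:wait | queues: N=1 E=1 S=0 W=2
Step 3 [NS]: N:car6-GO,E:wait,S:empty,W:wait | queues: N=0 E=1 S=0 W=2
Step 4 [NS]: N:empty,E:wait,S:empty,W:wait | queues: N=0 E=1 S=0 W=2
Cars crossed by step 4: 3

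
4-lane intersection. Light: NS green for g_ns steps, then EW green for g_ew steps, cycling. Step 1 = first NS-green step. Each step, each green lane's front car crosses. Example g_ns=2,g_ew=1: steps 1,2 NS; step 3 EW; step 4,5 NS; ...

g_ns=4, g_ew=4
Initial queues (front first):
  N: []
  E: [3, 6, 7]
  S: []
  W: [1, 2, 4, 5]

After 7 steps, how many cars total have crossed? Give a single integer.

Answer: 6

Derivation:
Step 1 [NS]: N:empty,E:wait,S:empty,W:wait | queues: N=0 E=3 S=0 W=4
Step 2 [NS]: N:empty,E:wait,S:empty,W:wait | queues: N=0 E=3 S=0 W=4
Step 3 [NS]: N:empty,E:wait,S:empty,W:wait | queues: N=0 E=3 S=0 W=4
Step 4 [NS]: N:empty,E:wait,S:empty,W:wait | queues: N=0 E=3 S=0 W=4
Step 5 [EW]: N:wait,E:car3-GO,S:wait,W:car1-GO | queues: N=0 E=2 S=0 W=3
Step 6 [EW]: N:wait,E:car6-GO,S:wait,W:car2-GO | queues: N=0 E=1 S=0 W=2
Step 7 [EW]: N:wait,E:car7-GO,S:wait,W:car4-GO | queues: N=0 E=0 S=0 W=1
Cars crossed by step 7: 6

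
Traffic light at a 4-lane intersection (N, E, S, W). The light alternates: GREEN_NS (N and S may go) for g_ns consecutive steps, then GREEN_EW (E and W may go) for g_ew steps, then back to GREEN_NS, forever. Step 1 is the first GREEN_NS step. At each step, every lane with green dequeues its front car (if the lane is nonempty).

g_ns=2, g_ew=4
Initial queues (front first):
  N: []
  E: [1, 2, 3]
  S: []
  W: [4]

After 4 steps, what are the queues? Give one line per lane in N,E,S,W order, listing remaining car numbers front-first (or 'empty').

Step 1 [NS]: N:empty,E:wait,S:empty,W:wait | queues: N=0 E=3 S=0 W=1
Step 2 [NS]: N:empty,E:wait,S:empty,W:wait | queues: N=0 E=3 S=0 W=1
Step 3 [EW]: N:wait,E:car1-GO,S:wait,W:car4-GO | queues: N=0 E=2 S=0 W=0
Step 4 [EW]: N:wait,E:car2-GO,S:wait,W:empty | queues: N=0 E=1 S=0 W=0

N: empty
E: 3
S: empty
W: empty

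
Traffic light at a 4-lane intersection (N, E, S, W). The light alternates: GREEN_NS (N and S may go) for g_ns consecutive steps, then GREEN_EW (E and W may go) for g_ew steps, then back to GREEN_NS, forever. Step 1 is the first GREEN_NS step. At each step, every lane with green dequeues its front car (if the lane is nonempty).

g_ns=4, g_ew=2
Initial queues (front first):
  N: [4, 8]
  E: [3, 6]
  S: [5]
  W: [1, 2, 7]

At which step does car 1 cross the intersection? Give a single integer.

Step 1 [NS]: N:car4-GO,E:wait,S:car5-GO,W:wait | queues: N=1 E=2 S=0 W=3
Step 2 [NS]: N:car8-GO,E:wait,S:empty,W:wait | queues: N=0 E=2 S=0 W=3
Step 3 [NS]: N:empty,E:wait,S:empty,W:wait | queues: N=0 E=2 S=0 W=3
Step 4 [NS]: N:empty,E:wait,S:empty,W:wait | queues: N=0 E=2 S=0 W=3
Step 5 [EW]: N:wait,E:car3-GO,S:wait,W:car1-GO | queues: N=0 E=1 S=0 W=2
Step 6 [EW]: N:wait,E:car6-GO,S:wait,W:car2-GO | queues: N=0 E=0 S=0 W=1
Step 7 [NS]: N:empty,E:wait,S:empty,W:wait | queues: N=0 E=0 S=0 W=1
Step 8 [NS]: N:empty,E:wait,S:empty,W:wait | queues: N=0 E=0 S=0 W=1
Step 9 [NS]: N:empty,E:wait,S:empty,W:wait | queues: N=0 E=0 S=0 W=1
Step 10 [NS]: N:empty,E:wait,S:empty,W:wait | queues: N=0 E=0 S=0 W=1
Step 11 [EW]: N:wait,E:empty,S:wait,W:car7-GO | queues: N=0 E=0 S=0 W=0
Car 1 crosses at step 5

5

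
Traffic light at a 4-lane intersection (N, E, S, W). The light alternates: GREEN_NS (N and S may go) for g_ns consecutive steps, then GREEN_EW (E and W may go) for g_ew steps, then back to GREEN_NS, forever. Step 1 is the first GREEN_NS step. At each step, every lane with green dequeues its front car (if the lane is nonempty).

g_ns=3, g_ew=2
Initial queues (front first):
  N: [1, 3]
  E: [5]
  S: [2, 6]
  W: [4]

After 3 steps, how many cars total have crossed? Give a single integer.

Step 1 [NS]: N:car1-GO,E:wait,S:car2-GO,W:wait | queues: N=1 E=1 S=1 W=1
Step 2 [NS]: N:car3-GO,E:wait,S:car6-GO,W:wait | queues: N=0 E=1 S=0 W=1
Step 3 [NS]: N:empty,E:wait,S:empty,W:wait | queues: N=0 E=1 S=0 W=1
Cars crossed by step 3: 4

Answer: 4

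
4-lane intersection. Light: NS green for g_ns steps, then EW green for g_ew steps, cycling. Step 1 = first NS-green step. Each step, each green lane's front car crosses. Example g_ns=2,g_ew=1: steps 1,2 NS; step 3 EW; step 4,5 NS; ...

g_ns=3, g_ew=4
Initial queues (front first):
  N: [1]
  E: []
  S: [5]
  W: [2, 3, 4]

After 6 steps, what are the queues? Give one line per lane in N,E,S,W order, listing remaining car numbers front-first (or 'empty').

Step 1 [NS]: N:car1-GO,E:wait,S:car5-GO,W:wait | queues: N=0 E=0 S=0 W=3
Step 2 [NS]: N:empty,E:wait,S:empty,W:wait | queues: N=0 E=0 S=0 W=3
Step 3 [NS]: N:empty,E:wait,S:empty,W:wait | queues: N=0 E=0 S=0 W=3
Step 4 [EW]: N:wait,E:empty,S:wait,W:car2-GO | queues: N=0 E=0 S=0 W=2
Step 5 [EW]: N:wait,E:empty,S:wait,W:car3-GO | queues: N=0 E=0 S=0 W=1
Step 6 [EW]: N:wait,E:empty,S:wait,W:car4-GO | queues: N=0 E=0 S=0 W=0

N: empty
E: empty
S: empty
W: empty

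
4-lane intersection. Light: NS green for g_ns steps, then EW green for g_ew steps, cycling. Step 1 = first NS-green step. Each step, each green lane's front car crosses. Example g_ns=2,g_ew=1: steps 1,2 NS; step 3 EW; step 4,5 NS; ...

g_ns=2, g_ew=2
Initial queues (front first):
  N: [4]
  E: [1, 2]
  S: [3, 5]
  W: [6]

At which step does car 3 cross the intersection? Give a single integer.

Step 1 [NS]: N:car4-GO,E:wait,S:car3-GO,W:wait | queues: N=0 E=2 S=1 W=1
Step 2 [NS]: N:empty,E:wait,S:car5-GO,W:wait | queues: N=0 E=2 S=0 W=1
Step 3 [EW]: N:wait,E:car1-GO,S:wait,W:car6-GO | queues: N=0 E=1 S=0 W=0
Step 4 [EW]: N:wait,E:car2-GO,S:wait,W:empty | queues: N=0 E=0 S=0 W=0
Car 3 crosses at step 1

1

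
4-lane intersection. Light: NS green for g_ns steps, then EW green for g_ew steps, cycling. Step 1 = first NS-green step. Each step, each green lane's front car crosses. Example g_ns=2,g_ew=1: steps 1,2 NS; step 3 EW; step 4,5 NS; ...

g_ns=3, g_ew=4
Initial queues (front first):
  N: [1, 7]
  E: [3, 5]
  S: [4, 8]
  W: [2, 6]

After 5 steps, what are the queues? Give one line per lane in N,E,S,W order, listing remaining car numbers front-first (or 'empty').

Step 1 [NS]: N:car1-GO,E:wait,S:car4-GO,W:wait | queues: N=1 E=2 S=1 W=2
Step 2 [NS]: N:car7-GO,E:wait,S:car8-GO,W:wait | queues: N=0 E=2 S=0 W=2
Step 3 [NS]: N:empty,E:wait,S:empty,W:wait | queues: N=0 E=2 S=0 W=2
Step 4 [EW]: N:wait,E:car3-GO,S:wait,W:car2-GO | queues: N=0 E=1 S=0 W=1
Step 5 [EW]: N:wait,E:car5-GO,S:wait,W:car6-GO | queues: N=0 E=0 S=0 W=0

N: empty
E: empty
S: empty
W: empty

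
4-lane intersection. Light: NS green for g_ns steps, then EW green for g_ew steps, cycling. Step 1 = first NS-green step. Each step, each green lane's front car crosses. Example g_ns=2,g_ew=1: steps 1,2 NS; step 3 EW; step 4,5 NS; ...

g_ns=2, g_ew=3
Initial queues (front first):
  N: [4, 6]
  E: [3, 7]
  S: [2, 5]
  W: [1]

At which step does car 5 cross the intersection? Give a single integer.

Step 1 [NS]: N:car4-GO,E:wait,S:car2-GO,W:wait | queues: N=1 E=2 S=1 W=1
Step 2 [NS]: N:car6-GO,E:wait,S:car5-GO,W:wait | queues: N=0 E=2 S=0 W=1
Step 3 [EW]: N:wait,E:car3-GO,S:wait,W:car1-GO | queues: N=0 E=1 S=0 W=0
Step 4 [EW]: N:wait,E:car7-GO,S:wait,W:empty | queues: N=0 E=0 S=0 W=0
Car 5 crosses at step 2

2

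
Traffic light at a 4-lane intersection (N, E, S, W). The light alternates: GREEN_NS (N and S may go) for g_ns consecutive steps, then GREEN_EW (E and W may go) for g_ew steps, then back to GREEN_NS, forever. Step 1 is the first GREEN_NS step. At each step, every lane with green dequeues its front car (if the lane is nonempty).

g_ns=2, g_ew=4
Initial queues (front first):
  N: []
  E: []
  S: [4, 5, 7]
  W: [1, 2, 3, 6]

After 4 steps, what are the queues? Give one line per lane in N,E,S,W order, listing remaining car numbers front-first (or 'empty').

Step 1 [NS]: N:empty,E:wait,S:car4-GO,W:wait | queues: N=0 E=0 S=2 W=4
Step 2 [NS]: N:empty,E:wait,S:car5-GO,W:wait | queues: N=0 E=0 S=1 W=4
Step 3 [EW]: N:wait,E:empty,S:wait,W:car1-GO | queues: N=0 E=0 S=1 W=3
Step 4 [EW]: N:wait,E:empty,S:wait,W:car2-GO | queues: N=0 E=0 S=1 W=2

N: empty
E: empty
S: 7
W: 3 6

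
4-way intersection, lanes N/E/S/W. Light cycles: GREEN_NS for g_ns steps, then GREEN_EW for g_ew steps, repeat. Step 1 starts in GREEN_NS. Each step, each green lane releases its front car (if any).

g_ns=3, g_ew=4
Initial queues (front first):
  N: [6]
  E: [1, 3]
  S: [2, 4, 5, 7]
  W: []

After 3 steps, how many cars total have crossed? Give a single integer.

Step 1 [NS]: N:car6-GO,E:wait,S:car2-GO,W:wait | queues: N=0 E=2 S=3 W=0
Step 2 [NS]: N:empty,E:wait,S:car4-GO,W:wait | queues: N=0 E=2 S=2 W=0
Step 3 [NS]: N:empty,E:wait,S:car5-GO,W:wait | queues: N=0 E=2 S=1 W=0
Cars crossed by step 3: 4

Answer: 4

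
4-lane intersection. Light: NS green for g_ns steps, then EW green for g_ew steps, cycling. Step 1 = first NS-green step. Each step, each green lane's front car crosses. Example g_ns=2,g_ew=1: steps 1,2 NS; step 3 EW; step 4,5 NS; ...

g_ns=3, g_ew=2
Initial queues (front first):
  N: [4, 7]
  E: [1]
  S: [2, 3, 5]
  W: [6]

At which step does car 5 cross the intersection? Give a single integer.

Step 1 [NS]: N:car4-GO,E:wait,S:car2-GO,W:wait | queues: N=1 E=1 S=2 W=1
Step 2 [NS]: N:car7-GO,E:wait,S:car3-GO,W:wait | queues: N=0 E=1 S=1 W=1
Step 3 [NS]: N:empty,E:wait,S:car5-GO,W:wait | queues: N=0 E=1 S=0 W=1
Step 4 [EW]: N:wait,E:car1-GO,S:wait,W:car6-GO | queues: N=0 E=0 S=0 W=0
Car 5 crosses at step 3

3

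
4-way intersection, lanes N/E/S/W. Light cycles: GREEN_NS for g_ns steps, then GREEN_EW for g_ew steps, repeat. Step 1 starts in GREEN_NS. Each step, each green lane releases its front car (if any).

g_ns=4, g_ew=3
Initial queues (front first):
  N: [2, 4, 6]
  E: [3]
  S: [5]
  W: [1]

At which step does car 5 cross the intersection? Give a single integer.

Step 1 [NS]: N:car2-GO,E:wait,S:car5-GO,W:wait | queues: N=2 E=1 S=0 W=1
Step 2 [NS]: N:car4-GO,E:wait,S:empty,W:wait | queues: N=1 E=1 S=0 W=1
Step 3 [NS]: N:car6-GO,E:wait,S:empty,W:wait | queues: N=0 E=1 S=0 W=1
Step 4 [NS]: N:empty,E:wait,S:empty,W:wait | queues: N=0 E=1 S=0 W=1
Step 5 [EW]: N:wait,E:car3-GO,S:wait,W:car1-GO | queues: N=0 E=0 S=0 W=0
Car 5 crosses at step 1

1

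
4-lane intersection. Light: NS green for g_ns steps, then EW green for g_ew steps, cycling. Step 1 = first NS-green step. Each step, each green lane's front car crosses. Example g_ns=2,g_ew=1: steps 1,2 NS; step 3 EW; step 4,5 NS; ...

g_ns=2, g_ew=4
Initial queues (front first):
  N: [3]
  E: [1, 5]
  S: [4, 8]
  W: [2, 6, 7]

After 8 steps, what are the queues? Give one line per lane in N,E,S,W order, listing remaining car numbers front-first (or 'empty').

Step 1 [NS]: N:car3-GO,E:wait,S:car4-GO,W:wait | queues: N=0 E=2 S=1 W=3
Step 2 [NS]: N:empty,E:wait,S:car8-GO,W:wait | queues: N=0 E=2 S=0 W=3
Step 3 [EW]: N:wait,E:car1-GO,S:wait,W:car2-GO | queues: N=0 E=1 S=0 W=2
Step 4 [EW]: N:wait,E:car5-GO,S:wait,W:car6-GO | queues: N=0 E=0 S=0 W=1
Step 5 [EW]: N:wait,E:empty,S:wait,W:car7-GO | queues: N=0 E=0 S=0 W=0

N: empty
E: empty
S: empty
W: empty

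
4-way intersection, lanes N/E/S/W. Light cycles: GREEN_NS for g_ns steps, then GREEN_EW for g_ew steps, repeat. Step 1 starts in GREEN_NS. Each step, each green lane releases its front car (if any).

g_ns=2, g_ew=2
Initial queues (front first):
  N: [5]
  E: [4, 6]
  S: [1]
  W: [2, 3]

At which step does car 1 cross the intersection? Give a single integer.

Step 1 [NS]: N:car5-GO,E:wait,S:car1-GO,W:wait | queues: N=0 E=2 S=0 W=2
Step 2 [NS]: N:empty,E:wait,S:empty,W:wait | queues: N=0 E=2 S=0 W=2
Step 3 [EW]: N:wait,E:car4-GO,S:wait,W:car2-GO | queues: N=0 E=1 S=0 W=1
Step 4 [EW]: N:wait,E:car6-GO,S:wait,W:car3-GO | queues: N=0 E=0 S=0 W=0
Car 1 crosses at step 1

1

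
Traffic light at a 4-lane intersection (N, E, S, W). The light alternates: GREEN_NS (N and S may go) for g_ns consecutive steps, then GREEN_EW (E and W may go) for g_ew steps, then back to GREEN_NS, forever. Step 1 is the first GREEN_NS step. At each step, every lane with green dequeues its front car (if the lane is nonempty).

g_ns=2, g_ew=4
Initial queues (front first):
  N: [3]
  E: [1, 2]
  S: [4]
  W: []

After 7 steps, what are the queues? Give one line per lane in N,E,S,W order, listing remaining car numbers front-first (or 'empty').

Step 1 [NS]: N:car3-GO,E:wait,S:car4-GO,W:wait | queues: N=0 E=2 S=0 W=0
Step 2 [NS]: N:empty,E:wait,S:empty,W:wait | queues: N=0 E=2 S=0 W=0
Step 3 [EW]: N:wait,E:car1-GO,S:wait,W:empty | queues: N=0 E=1 S=0 W=0
Step 4 [EW]: N:wait,E:car2-GO,S:wait,W:empty | queues: N=0 E=0 S=0 W=0

N: empty
E: empty
S: empty
W: empty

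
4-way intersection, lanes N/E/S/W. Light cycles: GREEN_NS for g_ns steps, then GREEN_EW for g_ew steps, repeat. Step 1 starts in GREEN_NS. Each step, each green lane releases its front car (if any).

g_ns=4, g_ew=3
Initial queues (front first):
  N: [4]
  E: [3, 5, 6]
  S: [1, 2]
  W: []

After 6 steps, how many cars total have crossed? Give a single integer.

Step 1 [NS]: N:car4-GO,E:wait,S:car1-GO,W:wait | queues: N=0 E=3 S=1 W=0
Step 2 [NS]: N:empty,E:wait,S:car2-GO,W:wait | queues: N=0 E=3 S=0 W=0
Step 3 [NS]: N:empty,E:wait,S:empty,W:wait | queues: N=0 E=3 S=0 W=0
Step 4 [NS]: N:empty,E:wait,S:empty,W:wait | queues: N=0 E=3 S=0 W=0
Step 5 [EW]: N:wait,E:car3-GO,S:wait,W:empty | queues: N=0 E=2 S=0 W=0
Step 6 [EW]: N:wait,E:car5-GO,S:wait,W:empty | queues: N=0 E=1 S=0 W=0
Cars crossed by step 6: 5

Answer: 5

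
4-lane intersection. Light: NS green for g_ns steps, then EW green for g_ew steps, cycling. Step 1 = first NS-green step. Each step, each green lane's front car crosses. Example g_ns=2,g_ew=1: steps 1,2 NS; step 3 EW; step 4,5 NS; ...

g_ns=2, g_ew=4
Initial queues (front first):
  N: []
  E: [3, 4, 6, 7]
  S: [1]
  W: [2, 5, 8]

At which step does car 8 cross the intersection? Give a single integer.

Step 1 [NS]: N:empty,E:wait,S:car1-GO,W:wait | queues: N=0 E=4 S=0 W=3
Step 2 [NS]: N:empty,E:wait,S:empty,W:wait | queues: N=0 E=4 S=0 W=3
Step 3 [EW]: N:wait,E:car3-GO,S:wait,W:car2-GO | queues: N=0 E=3 S=0 W=2
Step 4 [EW]: N:wait,E:car4-GO,S:wait,W:car5-GO | queues: N=0 E=2 S=0 W=1
Step 5 [EW]: N:wait,E:car6-GO,S:wait,W:car8-GO | queues: N=0 E=1 S=0 W=0
Step 6 [EW]: N:wait,E:car7-GO,S:wait,W:empty | queues: N=0 E=0 S=0 W=0
Car 8 crosses at step 5

5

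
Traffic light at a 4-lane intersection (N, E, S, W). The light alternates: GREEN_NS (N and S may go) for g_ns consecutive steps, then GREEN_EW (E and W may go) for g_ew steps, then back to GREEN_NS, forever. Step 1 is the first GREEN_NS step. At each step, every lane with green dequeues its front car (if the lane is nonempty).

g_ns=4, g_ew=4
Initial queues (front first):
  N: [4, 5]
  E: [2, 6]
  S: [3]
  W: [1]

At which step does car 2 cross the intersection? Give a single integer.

Step 1 [NS]: N:car4-GO,E:wait,S:car3-GO,W:wait | queues: N=1 E=2 S=0 W=1
Step 2 [NS]: N:car5-GO,E:wait,S:empty,W:wait | queues: N=0 E=2 S=0 W=1
Step 3 [NS]: N:empty,E:wait,S:empty,W:wait | queues: N=0 E=2 S=0 W=1
Step 4 [NS]: N:empty,E:wait,S:empty,W:wait | queues: N=0 E=2 S=0 W=1
Step 5 [EW]: N:wait,E:car2-GO,S:wait,W:car1-GO | queues: N=0 E=1 S=0 W=0
Step 6 [EW]: N:wait,E:car6-GO,S:wait,W:empty | queues: N=0 E=0 S=0 W=0
Car 2 crosses at step 5

5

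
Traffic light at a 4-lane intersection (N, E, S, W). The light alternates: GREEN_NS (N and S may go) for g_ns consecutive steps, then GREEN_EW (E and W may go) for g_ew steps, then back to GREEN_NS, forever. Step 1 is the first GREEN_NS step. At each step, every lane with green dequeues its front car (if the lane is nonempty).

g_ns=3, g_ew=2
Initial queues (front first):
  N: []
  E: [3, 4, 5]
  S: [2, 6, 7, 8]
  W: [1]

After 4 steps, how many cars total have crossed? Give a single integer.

Answer: 5

Derivation:
Step 1 [NS]: N:empty,E:wait,S:car2-GO,W:wait | queues: N=0 E=3 S=3 W=1
Step 2 [NS]: N:empty,E:wait,S:car6-GO,W:wait | queues: N=0 E=3 S=2 W=1
Step 3 [NS]: N:empty,E:wait,S:car7-GO,W:wait | queues: N=0 E=3 S=1 W=1
Step 4 [EW]: N:wait,E:car3-GO,S:wait,W:car1-GO | queues: N=0 E=2 S=1 W=0
Cars crossed by step 4: 5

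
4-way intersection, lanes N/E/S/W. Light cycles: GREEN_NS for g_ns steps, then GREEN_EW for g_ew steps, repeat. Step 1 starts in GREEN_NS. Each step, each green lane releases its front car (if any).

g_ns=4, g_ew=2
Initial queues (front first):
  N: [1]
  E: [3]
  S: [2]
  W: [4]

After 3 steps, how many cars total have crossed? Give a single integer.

Step 1 [NS]: N:car1-GO,E:wait,S:car2-GO,W:wait | queues: N=0 E=1 S=0 W=1
Step 2 [NS]: N:empty,E:wait,S:empty,W:wait | queues: N=0 E=1 S=0 W=1
Step 3 [NS]: N:empty,E:wait,S:empty,W:wait | queues: N=0 E=1 S=0 W=1
Cars crossed by step 3: 2

Answer: 2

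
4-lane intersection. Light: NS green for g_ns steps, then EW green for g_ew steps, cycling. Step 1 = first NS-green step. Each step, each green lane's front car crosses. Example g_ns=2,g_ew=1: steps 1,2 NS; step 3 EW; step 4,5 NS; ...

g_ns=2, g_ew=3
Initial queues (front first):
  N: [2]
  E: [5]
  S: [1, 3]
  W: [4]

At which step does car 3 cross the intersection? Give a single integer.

Step 1 [NS]: N:car2-GO,E:wait,S:car1-GO,W:wait | queues: N=0 E=1 S=1 W=1
Step 2 [NS]: N:empty,E:wait,S:car3-GO,W:wait | queues: N=0 E=1 S=0 W=1
Step 3 [EW]: N:wait,E:car5-GO,S:wait,W:car4-GO | queues: N=0 E=0 S=0 W=0
Car 3 crosses at step 2

2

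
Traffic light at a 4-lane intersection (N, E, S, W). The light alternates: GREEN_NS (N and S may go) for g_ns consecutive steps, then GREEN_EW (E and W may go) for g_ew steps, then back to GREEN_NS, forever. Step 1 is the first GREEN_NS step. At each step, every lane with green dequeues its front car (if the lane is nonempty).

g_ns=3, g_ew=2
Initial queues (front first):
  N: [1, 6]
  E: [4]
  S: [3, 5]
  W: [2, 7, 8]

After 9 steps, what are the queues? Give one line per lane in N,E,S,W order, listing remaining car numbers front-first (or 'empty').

Step 1 [NS]: N:car1-GO,E:wait,S:car3-GO,W:wait | queues: N=1 E=1 S=1 W=3
Step 2 [NS]: N:car6-GO,E:wait,S:car5-GO,W:wait | queues: N=0 E=1 S=0 W=3
Step 3 [NS]: N:empty,E:wait,S:empty,W:wait | queues: N=0 E=1 S=0 W=3
Step 4 [EW]: N:wait,E:car4-GO,S:wait,W:car2-GO | queues: N=0 E=0 S=0 W=2
Step 5 [EW]: N:wait,E:empty,S:wait,W:car7-GO | queues: N=0 E=0 S=0 W=1
Step 6 [NS]: N:empty,E:wait,S:empty,W:wait | queues: N=0 E=0 S=0 W=1
Step 7 [NS]: N:empty,E:wait,S:empty,W:wait | queues: N=0 E=0 S=0 W=1
Step 8 [NS]: N:empty,E:wait,S:empty,W:wait | queues: N=0 E=0 S=0 W=1
Step 9 [EW]: N:wait,E:empty,S:wait,W:car8-GO | queues: N=0 E=0 S=0 W=0

N: empty
E: empty
S: empty
W: empty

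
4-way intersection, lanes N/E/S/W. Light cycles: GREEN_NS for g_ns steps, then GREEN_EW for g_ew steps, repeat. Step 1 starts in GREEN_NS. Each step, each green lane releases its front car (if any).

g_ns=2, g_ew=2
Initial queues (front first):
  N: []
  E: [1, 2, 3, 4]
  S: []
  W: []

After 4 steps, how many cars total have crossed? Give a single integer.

Step 1 [NS]: N:empty,E:wait,S:empty,W:wait | queues: N=0 E=4 S=0 W=0
Step 2 [NS]: N:empty,E:wait,S:empty,W:wait | queues: N=0 E=4 S=0 W=0
Step 3 [EW]: N:wait,E:car1-GO,S:wait,W:empty | queues: N=0 E=3 S=0 W=0
Step 4 [EW]: N:wait,E:car2-GO,S:wait,W:empty | queues: N=0 E=2 S=0 W=0
Cars crossed by step 4: 2

Answer: 2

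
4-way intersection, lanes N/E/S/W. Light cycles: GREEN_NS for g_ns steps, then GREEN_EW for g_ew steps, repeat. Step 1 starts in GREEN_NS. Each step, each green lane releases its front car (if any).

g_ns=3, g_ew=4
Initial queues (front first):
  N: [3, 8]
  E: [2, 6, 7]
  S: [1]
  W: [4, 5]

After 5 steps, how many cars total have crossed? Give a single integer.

Answer: 7

Derivation:
Step 1 [NS]: N:car3-GO,E:wait,S:car1-GO,W:wait | queues: N=1 E=3 S=0 W=2
Step 2 [NS]: N:car8-GO,E:wait,S:empty,W:wait | queues: N=0 E=3 S=0 W=2
Step 3 [NS]: N:empty,E:wait,S:empty,W:wait | queues: N=0 E=3 S=0 W=2
Step 4 [EW]: N:wait,E:car2-GO,S:wait,W:car4-GO | queues: N=0 E=2 S=0 W=1
Step 5 [EW]: N:wait,E:car6-GO,S:wait,W:car5-GO | queues: N=0 E=1 S=0 W=0
Cars crossed by step 5: 7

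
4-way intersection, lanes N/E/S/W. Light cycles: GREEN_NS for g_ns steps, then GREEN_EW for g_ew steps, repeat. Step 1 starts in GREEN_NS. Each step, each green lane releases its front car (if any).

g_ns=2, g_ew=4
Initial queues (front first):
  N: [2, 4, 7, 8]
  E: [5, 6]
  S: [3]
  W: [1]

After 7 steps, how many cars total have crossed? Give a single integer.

Step 1 [NS]: N:car2-GO,E:wait,S:car3-GO,W:wait | queues: N=3 E=2 S=0 W=1
Step 2 [NS]: N:car4-GO,E:wait,S:empty,W:wait | queues: N=2 E=2 S=0 W=1
Step 3 [EW]: N:wait,E:car5-GO,S:wait,W:car1-GO | queues: N=2 E=1 S=0 W=0
Step 4 [EW]: N:wait,E:car6-GO,S:wait,W:empty | queues: N=2 E=0 S=0 W=0
Step 5 [EW]: N:wait,E:empty,S:wait,W:empty | queues: N=2 E=0 S=0 W=0
Step 6 [EW]: N:wait,E:empty,S:wait,W:empty | queues: N=2 E=0 S=0 W=0
Step 7 [NS]: N:car7-GO,E:wait,S:empty,W:wait | queues: N=1 E=0 S=0 W=0
Cars crossed by step 7: 7

Answer: 7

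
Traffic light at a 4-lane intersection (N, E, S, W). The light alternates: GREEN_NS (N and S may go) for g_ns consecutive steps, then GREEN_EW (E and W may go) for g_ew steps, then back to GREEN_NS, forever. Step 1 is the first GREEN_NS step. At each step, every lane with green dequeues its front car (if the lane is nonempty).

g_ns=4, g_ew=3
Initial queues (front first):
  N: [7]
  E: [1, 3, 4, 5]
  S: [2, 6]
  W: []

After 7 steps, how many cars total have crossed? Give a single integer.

Step 1 [NS]: N:car7-GO,E:wait,S:car2-GO,W:wait | queues: N=0 E=4 S=1 W=0
Step 2 [NS]: N:empty,E:wait,S:car6-GO,W:wait | queues: N=0 E=4 S=0 W=0
Step 3 [NS]: N:empty,E:wait,S:empty,W:wait | queues: N=0 E=4 S=0 W=0
Step 4 [NS]: N:empty,E:wait,S:empty,W:wait | queues: N=0 E=4 S=0 W=0
Step 5 [EW]: N:wait,E:car1-GO,S:wait,W:empty | queues: N=0 E=3 S=0 W=0
Step 6 [EW]: N:wait,E:car3-GO,S:wait,W:empty | queues: N=0 E=2 S=0 W=0
Step 7 [EW]: N:wait,E:car4-GO,S:wait,W:empty | queues: N=0 E=1 S=0 W=0
Cars crossed by step 7: 6

Answer: 6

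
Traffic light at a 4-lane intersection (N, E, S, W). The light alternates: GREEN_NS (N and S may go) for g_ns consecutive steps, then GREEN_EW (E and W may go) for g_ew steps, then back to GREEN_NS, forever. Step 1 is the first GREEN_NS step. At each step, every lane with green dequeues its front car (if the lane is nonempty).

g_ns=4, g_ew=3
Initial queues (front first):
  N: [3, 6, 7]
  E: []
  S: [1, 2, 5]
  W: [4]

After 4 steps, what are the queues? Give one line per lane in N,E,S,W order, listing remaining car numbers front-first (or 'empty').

Step 1 [NS]: N:car3-GO,E:wait,S:car1-GO,W:wait | queues: N=2 E=0 S=2 W=1
Step 2 [NS]: N:car6-GO,E:wait,S:car2-GO,W:wait | queues: N=1 E=0 S=1 W=1
Step 3 [NS]: N:car7-GO,E:wait,S:car5-GO,W:wait | queues: N=0 E=0 S=0 W=1
Step 4 [NS]: N:empty,E:wait,S:empty,W:wait | queues: N=0 E=0 S=0 W=1

N: empty
E: empty
S: empty
W: 4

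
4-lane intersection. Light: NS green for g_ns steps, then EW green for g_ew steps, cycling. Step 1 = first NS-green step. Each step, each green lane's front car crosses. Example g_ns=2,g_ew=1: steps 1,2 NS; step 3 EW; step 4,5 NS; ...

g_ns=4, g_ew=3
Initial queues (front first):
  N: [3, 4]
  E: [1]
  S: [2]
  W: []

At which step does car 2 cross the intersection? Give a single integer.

Step 1 [NS]: N:car3-GO,E:wait,S:car2-GO,W:wait | queues: N=1 E=1 S=0 W=0
Step 2 [NS]: N:car4-GO,E:wait,S:empty,W:wait | queues: N=0 E=1 S=0 W=0
Step 3 [NS]: N:empty,E:wait,S:empty,W:wait | queues: N=0 E=1 S=0 W=0
Step 4 [NS]: N:empty,E:wait,S:empty,W:wait | queues: N=0 E=1 S=0 W=0
Step 5 [EW]: N:wait,E:car1-GO,S:wait,W:empty | queues: N=0 E=0 S=0 W=0
Car 2 crosses at step 1

1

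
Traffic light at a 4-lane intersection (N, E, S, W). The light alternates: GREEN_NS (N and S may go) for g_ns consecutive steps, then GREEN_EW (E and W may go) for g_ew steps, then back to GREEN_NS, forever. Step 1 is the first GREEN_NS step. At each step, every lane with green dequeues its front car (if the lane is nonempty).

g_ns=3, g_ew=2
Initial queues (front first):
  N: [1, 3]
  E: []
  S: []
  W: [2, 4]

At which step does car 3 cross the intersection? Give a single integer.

Step 1 [NS]: N:car1-GO,E:wait,S:empty,W:wait | queues: N=1 E=0 S=0 W=2
Step 2 [NS]: N:car3-GO,E:wait,S:empty,W:wait | queues: N=0 E=0 S=0 W=2
Step 3 [NS]: N:empty,E:wait,S:empty,W:wait | queues: N=0 E=0 S=0 W=2
Step 4 [EW]: N:wait,E:empty,S:wait,W:car2-GO | queues: N=0 E=0 S=0 W=1
Step 5 [EW]: N:wait,E:empty,S:wait,W:car4-GO | queues: N=0 E=0 S=0 W=0
Car 3 crosses at step 2

2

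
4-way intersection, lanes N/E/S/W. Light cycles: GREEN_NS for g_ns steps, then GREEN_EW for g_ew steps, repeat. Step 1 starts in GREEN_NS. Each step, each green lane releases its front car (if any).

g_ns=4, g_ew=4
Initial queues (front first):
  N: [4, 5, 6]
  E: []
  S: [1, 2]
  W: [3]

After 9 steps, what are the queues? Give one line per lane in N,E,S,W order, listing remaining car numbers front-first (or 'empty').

Step 1 [NS]: N:car4-GO,E:wait,S:car1-GO,W:wait | queues: N=2 E=0 S=1 W=1
Step 2 [NS]: N:car5-GO,E:wait,S:car2-GO,W:wait | queues: N=1 E=0 S=0 W=1
Step 3 [NS]: N:car6-GO,E:wait,S:empty,W:wait | queues: N=0 E=0 S=0 W=1
Step 4 [NS]: N:empty,E:wait,S:empty,W:wait | queues: N=0 E=0 S=0 W=1
Step 5 [EW]: N:wait,E:empty,S:wait,W:car3-GO | queues: N=0 E=0 S=0 W=0

N: empty
E: empty
S: empty
W: empty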